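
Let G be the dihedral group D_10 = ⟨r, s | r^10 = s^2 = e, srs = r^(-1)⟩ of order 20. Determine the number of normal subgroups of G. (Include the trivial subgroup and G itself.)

G has 22 subgroups. Checking conjugation-invariance by order — order 1: 1/1 normal; order 2: 1/11 normal; order 4: 0/5 normal; order 5: 1/1 normal; order 10: 3/3 normal; order 20: 1/1 normal.
Total normal subgroups: 7.

7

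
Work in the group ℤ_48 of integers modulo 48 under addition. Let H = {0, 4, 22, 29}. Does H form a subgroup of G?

4 ∈ H but its inverse 44 ∉ H, so H is not a subgroup.

No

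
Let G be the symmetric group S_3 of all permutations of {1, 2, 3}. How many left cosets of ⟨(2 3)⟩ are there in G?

3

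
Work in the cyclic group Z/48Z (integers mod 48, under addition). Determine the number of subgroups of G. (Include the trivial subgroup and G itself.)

Subgroups of the cyclic group Z/48Z correspond bijectively to divisors of 48.
Divisors of 48: 1, 2, 3, 4, 6, 8, 12, 16, 24, 48.
So Z/48Z has 10 subgroups.

10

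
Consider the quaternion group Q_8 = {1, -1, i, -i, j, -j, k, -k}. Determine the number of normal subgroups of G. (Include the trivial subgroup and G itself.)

G has 6 subgroups. Checking conjugation-invariance by order — order 1: 1/1 normal; order 2: 1/1 normal; order 4: 3/3 normal; order 8: 1/1 normal.
Total normal subgroups: 6.

6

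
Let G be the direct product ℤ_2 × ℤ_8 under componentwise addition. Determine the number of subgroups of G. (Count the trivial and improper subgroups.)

|G| = 16, so by Lagrange every subgroup order divides 16. Divisors: 1, 2, 4, 8, 16.
Subgroups by order — order 1: 1; order 2: 3; order 4: 3; order 8: 3; order 16: 1.
Total: 1 + 3 + 3 + 3 + 1 = 11.

11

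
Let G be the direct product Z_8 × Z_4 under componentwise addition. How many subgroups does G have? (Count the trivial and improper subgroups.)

22

|G| = 32, so by Lagrange every subgroup order divides 32. Divisors: 1, 2, 4, 8, 16, 32.
Subgroups by order — order 1: 1; order 2: 3; order 4: 7; order 8: 7; order 16: 3; order 32: 1.
Total: 1 + 3 + 7 + 7 + 3 + 1 = 22.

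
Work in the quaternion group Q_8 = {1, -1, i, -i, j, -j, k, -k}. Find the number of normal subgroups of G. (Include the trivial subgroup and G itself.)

G has 6 subgroups. Checking conjugation-invariance by order — order 1: 1/1 normal; order 2: 1/1 normal; order 4: 3/3 normal; order 8: 1/1 normal.
Total normal subgroups: 6.

6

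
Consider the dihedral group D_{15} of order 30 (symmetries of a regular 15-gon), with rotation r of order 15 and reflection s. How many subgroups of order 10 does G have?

|G| = 30 and 10 | 30, so subgroups of order 10 are possible by Lagrange.
The subgroups of order 10 are: {e, r^3, r^6, r^9, r^12, rs, r^4s, r^7s, r^10s, r^13s}; {e, r^3, r^6, r^9, r^12, r^2s, r^5s, r^8s, r^11s, r^14s}; {e, r^3, r^6, r^9, r^12, s, r^3s, r^6s, r^9s, r^12s}.
So G has 3 subgroups of order 10.

3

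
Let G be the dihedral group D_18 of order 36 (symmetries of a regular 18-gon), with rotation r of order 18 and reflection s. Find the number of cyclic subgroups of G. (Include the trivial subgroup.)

24

A cyclic subgroup of order d is generated by each of its φ(d) elements of order d, so the cyclic subgroups of order d number (#elements of order d)/φ(d).
Cyclic subgroups by order — order 1: 1; order 2: 19; order 3: 1; order 6: 1; order 9: 1; order 18: 1.
Total: 24.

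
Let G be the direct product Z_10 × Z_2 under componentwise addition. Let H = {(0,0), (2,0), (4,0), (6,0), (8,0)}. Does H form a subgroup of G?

|H| = 5 divides |G| = 20, consistent with Lagrange.
H contains the identity, every element's inverse is in H, and H is closed under +: it is a subgroup.
In fact H = ⟨(4,0)⟩.

Yes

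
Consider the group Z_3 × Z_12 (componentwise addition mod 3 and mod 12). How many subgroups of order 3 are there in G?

4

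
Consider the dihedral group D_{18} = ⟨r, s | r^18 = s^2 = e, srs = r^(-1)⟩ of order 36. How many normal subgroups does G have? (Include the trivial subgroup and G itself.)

G has 45 subgroups. Checking conjugation-invariance by order — order 1: 1/1 normal; order 2: 1/19 normal; order 3: 1/1 normal; order 4: 0/9 normal; order 6: 1/7 normal; order 9: 1/1 normal; order 12: 0/3 normal; order 18: 3/3 normal; order 36: 1/1 normal.
Total normal subgroups: 9.

9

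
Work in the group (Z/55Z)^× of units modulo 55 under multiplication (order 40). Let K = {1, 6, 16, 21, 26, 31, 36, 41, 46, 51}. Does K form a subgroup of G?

Yes

|K| = 10 divides |G| = 40, consistent with Lagrange.
K contains the identity, every element's inverse is in K, and K is closed under ·: it is a subgroup.
In fact K = ⟨6⟩.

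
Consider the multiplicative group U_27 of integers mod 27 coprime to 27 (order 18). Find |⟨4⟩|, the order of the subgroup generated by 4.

Compute successive powers of 4 mod 27: 4, 16, 10, 13, 25, 19, 22, 7, …; 4^9 ≡ 1 (mod 27).
So |⟨4⟩| = 9.

9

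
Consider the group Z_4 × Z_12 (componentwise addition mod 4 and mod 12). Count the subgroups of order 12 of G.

|G| = 48 and 12 | 48, so subgroups of order 12 are possible by Lagrange.
The subgroups of order 12 are: {(0,0), (0,1), (0,2), (0,3), (0,4), (0,5), (0,6), (0,7), (0,8), (0,9), (0,10), (0,11)}; {(0,0), (0,2), (0,4), (0,6), (0,8), (0,10), (2,0), (2,2), (2,4), (2,6), (2,8), (2,10)}; {(0,0), (0,2), (0,4), (0,6), (0,8), (0,10), (2,1), (2,3), (2,5), (2,7), (2,9), (2,11)}; {(0,0), (0,4), (0,8), (1,0), (1,4), (1,8), (2,0), (2,4), (2,8), (3,0), (3,4), (3,8)}; … (7 in all).
So G has 7 subgroups of order 12.

7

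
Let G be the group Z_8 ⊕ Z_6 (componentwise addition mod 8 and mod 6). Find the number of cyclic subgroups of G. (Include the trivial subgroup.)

16

Each element a generates a cyclic subgroup ⟨a⟩; distinct elements may generate the same one (a cyclic group of order d has φ(d) generators).
Cyclic subgroups by order — order 1: 1; order 2: 3; order 3: 1; order 4: 2; order 6: 3; order 8: 2; order 12: 2; order 24: 2.
Total: 16.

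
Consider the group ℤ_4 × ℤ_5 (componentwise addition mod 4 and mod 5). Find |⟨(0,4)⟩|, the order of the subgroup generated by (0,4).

5

The order of (0,4) in Z_4 × Z_5 is lcm(ord(0) in Z_4, ord(4) in Z_5).
ord(0) = 1 and ord(4) = 5, so |⟨(0,4)⟩| = lcm(1, 5) = 5.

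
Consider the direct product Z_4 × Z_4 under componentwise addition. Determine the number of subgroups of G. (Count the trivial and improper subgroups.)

|G| = 16, so by Lagrange every subgroup order divides 16. Divisors: 1, 2, 4, 8, 16.
Subgroups by order — order 1: 1; order 2: 3; order 4: 7; order 8: 3; order 16: 1.
Total: 1 + 3 + 7 + 3 + 1 = 15.

15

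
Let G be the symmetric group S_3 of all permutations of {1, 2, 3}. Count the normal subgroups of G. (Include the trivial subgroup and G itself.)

3

G has 6 subgroups. Checking conjugation-invariance by order — order 1: 1/1 normal; order 2: 0/3 normal; order 3: 1/1 normal; order 6: 1/1 normal.
Total normal subgroups: 3.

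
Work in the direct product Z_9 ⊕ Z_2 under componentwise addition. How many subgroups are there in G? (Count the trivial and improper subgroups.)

|G| = 18, so by Lagrange every subgroup order divides 18. Divisors: 1, 2, 3, 6, 9, 18.
Subgroups by order — order 1: 1; order 2: 1; order 3: 1; order 6: 1; order 9: 1; order 18: 1.
Total: 1 + 1 + 1 + 1 + 1 + 1 = 6.

6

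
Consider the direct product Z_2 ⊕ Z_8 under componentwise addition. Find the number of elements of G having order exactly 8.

An element (a,b) has order lcm(ord(a), ord(b)); count pairs with lcm equal to 8.
Enumerating gives 8 such elements.

8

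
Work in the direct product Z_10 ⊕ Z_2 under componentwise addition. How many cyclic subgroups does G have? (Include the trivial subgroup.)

8

Group the elements of G by the cyclic subgroup they generate; each cyclic subgroup of order d accounts for φ(d) elements.
Cyclic subgroups by order — order 1: 1; order 2: 3; order 5: 1; order 10: 3.
Total: 8.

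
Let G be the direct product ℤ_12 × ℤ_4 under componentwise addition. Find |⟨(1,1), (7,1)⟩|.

|⟨(1,1)⟩| = 12 and |⟨(7,1)⟩| = 12, so |H| is a multiple of lcm(12, 12) = 12 and divides |G| = 48.
Closing under the operation: H = {(0,0), (0,2), (1,1), (1,3), (2,0), (2,2), (3,1), (3,3), (4,0), (4,2), (5,1), (5,3), (6,0), (6,2), (7,1), (7,3), (8,0), (8,2), (9,1), (9,3), (10,0), (10,2), (11,1), (11,3)}, so |H| = 24.

24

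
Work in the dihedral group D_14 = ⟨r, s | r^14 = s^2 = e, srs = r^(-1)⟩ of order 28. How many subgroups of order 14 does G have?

|G| = 28 and 14 | 28, so subgroups of order 14 are possible by Lagrange.
The subgroups of order 14 are: {e, r, r^2, r^3, r^4, r^5, r^6, r^7, r^8, r^9, r^10, r^11, r^12, r^13}; {e, r^2, r^4, r^6, r^8, r^10, r^12, s, r^2s, r^4s, r^6s, r^8s, r^10s, r^12s}; {e, r^2, r^4, r^6, r^8, r^10, r^12, rs, r^3s, r^5s, r^7s, r^9s, r^11s, r^13s}.
So G has 3 subgroups of order 14.

3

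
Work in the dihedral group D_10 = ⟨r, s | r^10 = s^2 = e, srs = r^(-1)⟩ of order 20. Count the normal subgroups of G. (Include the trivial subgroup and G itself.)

7

G has 22 subgroups. Checking conjugation-invariance by order — order 1: 1/1 normal; order 2: 1/11 normal; order 4: 0/5 normal; order 5: 1/1 normal; order 10: 3/3 normal; order 20: 1/1 normal.
Total normal subgroups: 7.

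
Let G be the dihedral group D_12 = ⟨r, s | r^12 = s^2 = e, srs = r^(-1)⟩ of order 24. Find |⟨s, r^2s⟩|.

12

|⟨s⟩| = 2 and |⟨r^2s⟩| = 2, so |H| is a multiple of lcm(2, 2) = 2 and divides |G| = 24.
Closing under the operation: H = {e, r^2, r^4, r^6, r^8, r^10, s, r^2s, r^4s, r^6s, r^8s, r^10s}, so |H| = 12.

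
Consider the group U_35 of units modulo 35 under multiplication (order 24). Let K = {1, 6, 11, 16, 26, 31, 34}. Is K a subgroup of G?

|K| = 7 does not divide |G| = 24, so by Lagrange K is not a subgroup.

No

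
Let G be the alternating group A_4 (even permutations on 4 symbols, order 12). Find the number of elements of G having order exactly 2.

3

The elements of order 2 are: (1 2)(3 4), (1 3)(2 4), (1 4)(2 3).
That's 3.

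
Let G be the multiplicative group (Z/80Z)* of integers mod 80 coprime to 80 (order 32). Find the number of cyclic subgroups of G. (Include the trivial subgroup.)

20

Each element a generates a cyclic subgroup ⟨a⟩; distinct elements may generate the same one (a cyclic group of order d has φ(d) generators).
Cyclic subgroups by order — order 1: 1; order 2: 7; order 4: 12.
Total: 20.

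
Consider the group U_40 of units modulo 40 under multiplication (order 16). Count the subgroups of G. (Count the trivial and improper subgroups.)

|G| = 16, so by Lagrange every subgroup order divides 16. Divisors: 1, 2, 4, 8, 16.
Subgroups by order — order 1: 1; order 2: 7; order 4: 11; order 8: 7; order 16: 1.
Total: 1 + 7 + 11 + 7 + 1 = 27.

27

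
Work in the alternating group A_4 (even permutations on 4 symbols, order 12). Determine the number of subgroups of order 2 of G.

3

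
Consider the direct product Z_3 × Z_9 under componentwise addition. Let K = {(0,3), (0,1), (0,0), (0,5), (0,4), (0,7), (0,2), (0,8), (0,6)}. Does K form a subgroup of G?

|K| = 9 divides |G| = 27, consistent with Lagrange.
K contains the identity, every element's inverse is in K, and K is closed under +: it is a subgroup.
In fact K = ⟨(0,1)⟩.

Yes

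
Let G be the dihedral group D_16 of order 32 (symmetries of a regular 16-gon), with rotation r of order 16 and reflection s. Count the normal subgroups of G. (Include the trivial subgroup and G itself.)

G has 36 subgroups. Checking conjugation-invariance by order — order 1: 1/1 normal; order 2: 1/17 normal; order 4: 1/9 normal; order 8: 1/5 normal; order 16: 3/3 normal; order 32: 1/1 normal.
Total normal subgroups: 8.

8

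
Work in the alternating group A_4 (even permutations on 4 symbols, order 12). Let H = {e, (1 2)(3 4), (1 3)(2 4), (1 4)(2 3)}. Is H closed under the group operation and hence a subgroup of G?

Yes

|H| = 4 divides |G| = 12, consistent with Lagrange.
H contains the identity, every element's inverse is in H, and H is closed under ∘: it is a subgroup.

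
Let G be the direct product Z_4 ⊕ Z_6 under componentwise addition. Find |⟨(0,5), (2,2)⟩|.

12

|⟨(0,5)⟩| = 6 and |⟨(2,2)⟩| = 6, so |H| is a multiple of lcm(6, 6) = 6 and divides |G| = 24.
Closing under the operation: H = {(0,0), (0,1), (0,2), (0,3), (0,4), (0,5), (2,0), (2,1), (2,2), (2,3), (2,4), (2,5)}, so |H| = 12.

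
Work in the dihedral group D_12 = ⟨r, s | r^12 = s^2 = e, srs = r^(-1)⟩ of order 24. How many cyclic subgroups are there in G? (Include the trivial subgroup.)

18

Each element a generates a cyclic subgroup ⟨a⟩; distinct elements may generate the same one (a cyclic group of order d has φ(d) generators).
Cyclic subgroups by order — order 1: 1; order 2: 13; order 3: 1; order 4: 1; order 6: 1; order 12: 1.
Total: 18.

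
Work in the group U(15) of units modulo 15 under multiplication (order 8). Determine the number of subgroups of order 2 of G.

3

|G| = 8 and 2 | 8, so subgroups of order 2 are possible by Lagrange.
The subgroups of order 2 are: {1, 11}; {1, 14}; {1, 4}.
So G has 3 subgroups of order 2.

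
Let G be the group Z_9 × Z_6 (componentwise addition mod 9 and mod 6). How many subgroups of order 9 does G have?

|G| = 54 and 9 | 54, so subgroups of order 9 are possible by Lagrange.
The subgroups of order 9 are: {(0,0), (0,2), (0,4), (3,0), (3,2), (3,4), (6,0), (6,2), (6,4)}; {(0,0), (1,0), (2,0), (3,0), (4,0), (5,0), (6,0), (7,0), (8,0)}; {(0,0), (1,2), (2,4), (3,0), (4,2), (5,4), (6,0), (7,2), (8,4)}; {(0,0), (1,4), (2,2), (3,0), (4,4), (5,2), (6,0), (7,4), (8,2)}.
So G has 4 subgroups of order 9.

4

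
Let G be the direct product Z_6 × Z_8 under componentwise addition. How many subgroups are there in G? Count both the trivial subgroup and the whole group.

|G| = 48, so by Lagrange every subgroup order divides 48. Divisors: 1, 2, 3, 4, 6, 8, 12, 16, 24, 48.
Subgroups by order — order 1: 1; order 2: 3; order 3: 1; order 4: 3; order 6: 3; order 8: 3; order 12: 3; order 16: 1; order 24: 3; order 48: 1.
Total: 1 + 3 + 1 + 3 + 3 + 3 + 3 + 1 + 3 + 1 = 22.

22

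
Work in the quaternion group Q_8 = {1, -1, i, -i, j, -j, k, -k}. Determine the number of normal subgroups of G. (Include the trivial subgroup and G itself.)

G has 6 subgroups. Checking conjugation-invariance by order — order 1: 1/1 normal; order 2: 1/1 normal; order 4: 3/3 normal; order 8: 1/1 normal.
Total normal subgroups: 6.

6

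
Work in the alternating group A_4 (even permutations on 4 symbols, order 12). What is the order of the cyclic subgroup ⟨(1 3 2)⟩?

Computing powers of (1 3 2): the smallest k with ((1 3 2))^k = e is k = 3.

3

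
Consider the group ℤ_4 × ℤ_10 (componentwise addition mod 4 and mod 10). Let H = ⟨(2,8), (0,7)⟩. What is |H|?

20

|⟨(2,8)⟩| = 10 and |⟨(0,7)⟩| = 10, so |H| is a multiple of lcm(10, 10) = 10 and divides |G| = 40.
Closing under the operation: H = {(0,0), (0,1), (0,2), (0,3), (0,4), (0,5), (0,6), (0,7), (0,8), (0,9), (2,0), (2,1), (2,2), (2,3), (2,4), (2,5), (2,6), (2,7), (2,8), (2,9)}, so |H| = 20.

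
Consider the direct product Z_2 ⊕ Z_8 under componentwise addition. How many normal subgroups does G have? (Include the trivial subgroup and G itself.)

11

G is abelian, so every subgroup is normal.
G has 11 subgroups in total, hence 11 normal subgroups.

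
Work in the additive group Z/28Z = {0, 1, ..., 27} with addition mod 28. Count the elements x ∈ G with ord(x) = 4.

In a cyclic group of order 28, the number of elements of order d (for d | 28) is φ(d).
φ(4) = 2.

2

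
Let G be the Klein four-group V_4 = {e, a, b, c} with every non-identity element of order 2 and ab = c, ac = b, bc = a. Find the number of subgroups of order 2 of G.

3

|G| = 4 and 2 | 4, so subgroups of order 2 are possible by Lagrange.
The subgroups of order 2 are: {e, a}; {e, b}; {e, c}.
So G has 3 subgroups of order 2.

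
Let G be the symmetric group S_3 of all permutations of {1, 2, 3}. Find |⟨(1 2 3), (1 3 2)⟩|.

|⟨(1 2 3)⟩| = 3 and |⟨(1 3 2)⟩| = 3, so |H| is a multiple of lcm(3, 3) = 3 and divides |G| = 6.
Closing under the operation: H = {e, (1 2 3), (1 3 2)}, so |H| = 3.

3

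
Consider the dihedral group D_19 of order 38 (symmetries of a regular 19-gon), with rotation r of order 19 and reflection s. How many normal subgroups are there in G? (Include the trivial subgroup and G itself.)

G has 22 subgroups. Checking conjugation-invariance by order — order 1: 1/1 normal; order 2: 0/19 normal; order 19: 1/1 normal; order 38: 1/1 normal.
Total normal subgroups: 3.

3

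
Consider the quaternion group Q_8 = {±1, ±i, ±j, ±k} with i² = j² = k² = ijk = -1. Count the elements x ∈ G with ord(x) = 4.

6

The elements of order 4 are: i, -i, j, -j, k, -k.
That's 6.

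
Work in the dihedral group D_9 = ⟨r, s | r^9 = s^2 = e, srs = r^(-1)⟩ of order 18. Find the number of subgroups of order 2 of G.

|G| = 18 and 2 | 18, so subgroups of order 2 are possible by Lagrange.
The subgroups of order 2 are: {e, r^2s}; {e, r^3s}; {e, r^4s}; {e, r^5s}; … (9 in all).
So G has 9 subgroups of order 2.

9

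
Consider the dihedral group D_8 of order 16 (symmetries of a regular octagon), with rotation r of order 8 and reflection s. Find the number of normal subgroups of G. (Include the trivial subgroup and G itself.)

G has 19 subgroups. Checking conjugation-invariance by order — order 1: 1/1 normal; order 2: 1/9 normal; order 4: 1/5 normal; order 8: 3/3 normal; order 16: 1/1 normal.
Total normal subgroups: 7.

7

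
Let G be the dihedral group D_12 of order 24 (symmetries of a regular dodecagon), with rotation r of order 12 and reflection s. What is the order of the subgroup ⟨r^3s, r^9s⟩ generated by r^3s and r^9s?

4

|⟨r^3s⟩| = 2 and |⟨r^9s⟩| = 2, so |H| is a multiple of lcm(2, 2) = 2 and divides |G| = 24.
Closing under the operation: H = {e, r^6, r^3s, r^9s}, so |H| = 4.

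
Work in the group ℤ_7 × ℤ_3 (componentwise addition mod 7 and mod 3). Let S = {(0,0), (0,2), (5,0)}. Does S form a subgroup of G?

No

(0,2) ∈ S but its inverse (0,1) ∉ S, so S is not a subgroup.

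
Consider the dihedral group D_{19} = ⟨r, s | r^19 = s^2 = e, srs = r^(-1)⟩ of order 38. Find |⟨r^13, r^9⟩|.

|⟨r^13⟩| = 19 and |⟨r^9⟩| = 19, so |H| is a multiple of lcm(19, 19) = 19 and divides |G| = 38.
Closing under the operation: H = {e, r, r^2, r^3, r^4, r^5, r^6, r^7, r^8, r^9, r^10, r^11, r^12, r^13, r^14, r^15, r^16, r^17, r^18}, so |H| = 19.

19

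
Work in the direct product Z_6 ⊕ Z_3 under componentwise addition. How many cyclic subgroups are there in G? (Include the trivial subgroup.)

Group the elements of G by the cyclic subgroup they generate; each cyclic subgroup of order d accounts for φ(d) elements.
Cyclic subgroups by order — order 1: 1; order 2: 1; order 3: 4; order 6: 4.
Total: 10.

10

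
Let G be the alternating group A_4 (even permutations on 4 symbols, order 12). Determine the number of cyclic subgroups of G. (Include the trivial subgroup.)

8

Each element a generates a cyclic subgroup ⟨a⟩; distinct elements may generate the same one (a cyclic group of order d has φ(d) generators).
Cyclic subgroups by order — order 1: 1; order 2: 3; order 3: 4.
Total: 8.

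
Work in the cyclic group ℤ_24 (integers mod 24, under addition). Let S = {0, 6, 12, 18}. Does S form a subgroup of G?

|S| = 4 divides |G| = 24, consistent with Lagrange.
S contains the identity, every element's inverse is in S, and S is closed under +: it is a subgroup.
In fact S = ⟨18⟩.

Yes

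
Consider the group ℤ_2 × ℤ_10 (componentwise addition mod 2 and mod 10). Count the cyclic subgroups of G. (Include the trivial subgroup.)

8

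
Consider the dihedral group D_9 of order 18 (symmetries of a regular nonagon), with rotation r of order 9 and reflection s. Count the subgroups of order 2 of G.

9

|G| = 18 and 2 | 18, so subgroups of order 2 are possible by Lagrange.
The subgroups of order 2 are: {e, r^2s}; {e, r^3s}; {e, r^4s}; {e, r^5s}; … (9 in all).
So G has 9 subgroups of order 2.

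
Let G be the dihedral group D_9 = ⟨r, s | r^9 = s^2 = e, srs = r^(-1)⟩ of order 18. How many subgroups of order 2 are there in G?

|G| = 18 and 2 | 18, so subgroups of order 2 are possible by Lagrange.
The subgroups of order 2 are: {e, r^2s}; {e, r^3s}; {e, r^4s}; {e, r^5s}; … (9 in all).
So G has 9 subgroups of order 2.

9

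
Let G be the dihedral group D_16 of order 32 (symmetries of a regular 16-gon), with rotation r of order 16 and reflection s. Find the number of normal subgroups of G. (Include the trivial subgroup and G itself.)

G has 36 subgroups. Checking conjugation-invariance by order — order 1: 1/1 normal; order 2: 1/17 normal; order 4: 1/9 normal; order 8: 1/5 normal; order 16: 3/3 normal; order 32: 1/1 normal.
Total normal subgroups: 8.

8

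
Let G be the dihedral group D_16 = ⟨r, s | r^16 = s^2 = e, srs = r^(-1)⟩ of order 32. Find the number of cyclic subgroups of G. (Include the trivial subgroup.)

21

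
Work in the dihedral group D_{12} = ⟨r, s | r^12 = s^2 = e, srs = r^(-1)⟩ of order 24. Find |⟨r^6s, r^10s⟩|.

|⟨r^6s⟩| = 2 and |⟨r^10s⟩| = 2, so |H| is a multiple of lcm(2, 2) = 2 and divides |G| = 24.
Closing under the operation: H = {e, r^4, r^8, r^2s, r^6s, r^10s}, so |H| = 6.

6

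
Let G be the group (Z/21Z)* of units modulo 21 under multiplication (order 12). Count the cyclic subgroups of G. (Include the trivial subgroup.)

A cyclic subgroup of order d is generated by each of its φ(d) elements of order d, so the cyclic subgroups of order d number (#elements of order d)/φ(d).
Cyclic subgroups by order — order 1: 1; order 2: 3; order 3: 1; order 6: 3.
Total: 8.

8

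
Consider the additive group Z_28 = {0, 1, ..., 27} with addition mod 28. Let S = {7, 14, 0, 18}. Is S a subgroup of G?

7 ∈ S but its inverse 21 ∉ S, so S is not a subgroup.

No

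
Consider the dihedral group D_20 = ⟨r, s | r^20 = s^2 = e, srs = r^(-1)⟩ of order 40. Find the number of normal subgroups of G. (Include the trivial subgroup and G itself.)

9

G has 48 subgroups. Checking conjugation-invariance by order — order 1: 1/1 normal; order 2: 1/21 normal; order 4: 1/11 normal; order 5: 1/1 normal; order 8: 0/5 normal; order 10: 1/5 normal; order 20: 3/3 normal; order 40: 1/1 normal.
Total normal subgroups: 9.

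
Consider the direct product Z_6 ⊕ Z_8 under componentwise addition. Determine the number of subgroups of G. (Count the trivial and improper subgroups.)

|G| = 48, so by Lagrange every subgroup order divides 48. Divisors: 1, 2, 3, 4, 6, 8, 12, 16, 24, 48.
Subgroups by order — order 1: 1; order 2: 3; order 3: 1; order 4: 3; order 6: 3; order 8: 3; order 12: 3; order 16: 1; order 24: 3; order 48: 1.
Total: 1 + 3 + 1 + 3 + 3 + 3 + 3 + 1 + 3 + 1 = 22.

22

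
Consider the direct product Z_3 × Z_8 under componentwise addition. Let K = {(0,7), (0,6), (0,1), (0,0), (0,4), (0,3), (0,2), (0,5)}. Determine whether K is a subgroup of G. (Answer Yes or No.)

|K| = 8 divides |G| = 24, consistent with Lagrange.
K contains the identity, every element's inverse is in K, and K is closed under +: it is a subgroup.
In fact K = ⟨(0,1)⟩.

Yes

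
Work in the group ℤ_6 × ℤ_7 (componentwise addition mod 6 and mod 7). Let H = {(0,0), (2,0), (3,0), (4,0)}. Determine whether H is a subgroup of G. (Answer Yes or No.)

|H| = 4 does not divide |G| = 42, so by Lagrange H is not a subgroup.

No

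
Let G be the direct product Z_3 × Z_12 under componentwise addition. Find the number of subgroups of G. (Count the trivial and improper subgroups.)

18

|G| = 36, so by Lagrange every subgroup order divides 36. Divisors: 1, 2, 3, 4, 6, 9, 12, 18, 36.
Subgroups by order — order 1: 1; order 2: 1; order 3: 4; order 4: 1; order 6: 4; order 9: 1; order 12: 4; order 18: 1; order 36: 1.
Total: 1 + 1 + 4 + 1 + 4 + 1 + 4 + 1 + 1 = 18.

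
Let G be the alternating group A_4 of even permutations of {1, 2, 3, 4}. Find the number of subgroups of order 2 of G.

|G| = 12 and 2 | 12, so subgroups of order 2 are possible by Lagrange.
The subgroups of order 2 are: {e, (1 2)(3 4)}; {e, (1 3)(2 4)}; {e, (1 4)(2 3)}.
So G has 3 subgroups of order 2.

3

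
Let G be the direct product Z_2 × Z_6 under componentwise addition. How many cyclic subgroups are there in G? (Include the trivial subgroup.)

8

A cyclic subgroup of order d is generated by each of its φ(d) elements of order d, so the cyclic subgroups of order d number (#elements of order d)/φ(d).
Cyclic subgroups by order — order 1: 1; order 2: 3; order 3: 1; order 6: 3.
Total: 8.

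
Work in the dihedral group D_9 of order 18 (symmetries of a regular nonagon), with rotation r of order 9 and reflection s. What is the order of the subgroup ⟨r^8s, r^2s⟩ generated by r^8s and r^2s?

|⟨r^8s⟩| = 2 and |⟨r^2s⟩| = 2, so |H| is a multiple of lcm(2, 2) = 2 and divides |G| = 18.
Closing under the operation: H = {e, r^3, r^6, r^2s, r^5s, r^8s}, so |H| = 6.

6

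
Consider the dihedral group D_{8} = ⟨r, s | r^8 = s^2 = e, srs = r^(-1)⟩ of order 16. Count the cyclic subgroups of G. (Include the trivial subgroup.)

12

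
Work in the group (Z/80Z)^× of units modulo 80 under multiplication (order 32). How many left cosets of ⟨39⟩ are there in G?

16

|⟨39⟩| = 2 and |G| = 32.
By Lagrange, [G : H] = |G|/|H| = 32/2 = 16.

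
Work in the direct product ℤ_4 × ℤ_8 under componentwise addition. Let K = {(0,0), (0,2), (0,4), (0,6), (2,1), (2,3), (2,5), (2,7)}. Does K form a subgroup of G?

|K| = 8 divides |G| = 32, consistent with Lagrange.
K contains the identity, every element's inverse is in K, and K is closed under +: it is a subgroup.
In fact K = ⟨(2,1)⟩.

Yes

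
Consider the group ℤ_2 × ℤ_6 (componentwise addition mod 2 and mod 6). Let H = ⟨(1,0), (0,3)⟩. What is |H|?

4

|⟨(1,0)⟩| = 2 and |⟨(0,3)⟩| = 2, so |H| is a multiple of lcm(2, 2) = 2 and divides |G| = 12.
Closing under the operation: H = {(0,0), (0,3), (1,0), (1,3)}, so |H| = 4.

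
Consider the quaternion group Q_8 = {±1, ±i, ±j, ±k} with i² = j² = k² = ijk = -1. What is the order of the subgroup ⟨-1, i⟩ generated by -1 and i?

4

|⟨-1⟩| = 2 and |⟨i⟩| = 4, so |H| is a multiple of lcm(2, 4) = 4 and divides |G| = 8.
Closing under the operation: H = {1, -1, i, -i}, so |H| = 4.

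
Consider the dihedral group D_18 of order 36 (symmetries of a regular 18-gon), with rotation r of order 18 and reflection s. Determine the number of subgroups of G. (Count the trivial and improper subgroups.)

45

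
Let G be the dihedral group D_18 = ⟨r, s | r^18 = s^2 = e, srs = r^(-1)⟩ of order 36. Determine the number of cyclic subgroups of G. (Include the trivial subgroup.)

A cyclic subgroup of order d is generated by each of its φ(d) elements of order d, so the cyclic subgroups of order d number (#elements of order d)/φ(d).
Cyclic subgroups by order — order 1: 1; order 2: 19; order 3: 1; order 6: 1; order 9: 1; order 18: 1.
Total: 24.

24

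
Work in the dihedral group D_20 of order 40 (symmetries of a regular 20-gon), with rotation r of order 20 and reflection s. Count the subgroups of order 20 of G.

|G| = 40 and 20 | 40, so subgroups of order 20 are possible by Lagrange.
The subgroups of order 20 are: {e, r, r^2, r^3, r^4, r^5, r^6, r^7, r^8, r^9, r^10, r^11, r^12, r^13, r^14, r^15, r^16, r^17, r^18, r^19}; {e, r^2, r^4, r^6, r^8, r^10, r^12, r^14, r^16, r^18, s, r^2s, r^4s, r^6s, r^8s, r^10s, r^12s, r^14s, r^16s, r^18s}; {e, r^2, r^4, r^6, r^8, r^10, r^12, r^14, r^16, r^18, rs, r^3s, r^5s, r^7s, r^9s, r^11s, r^13s, r^15s, r^17s, r^19s}.
So G has 3 subgroups of order 20.

3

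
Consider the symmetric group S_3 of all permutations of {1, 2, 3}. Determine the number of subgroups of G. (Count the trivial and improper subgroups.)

|G| = 6, so by Lagrange every subgroup order divides 6. Divisors: 1, 2, 3, 6.
Subgroups by order — order 1: 1; order 2: 3; order 3: 1; order 6: 1.
Total: 1 + 3 + 1 + 1 = 6.

6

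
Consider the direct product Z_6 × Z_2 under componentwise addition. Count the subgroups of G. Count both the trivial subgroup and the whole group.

10

|G| = 12, so by Lagrange every subgroup order divides 12. Divisors: 1, 2, 3, 4, 6, 12.
Subgroups by order — order 1: 1; order 2: 3; order 3: 1; order 4: 1; order 6: 3; order 12: 1.
Total: 1 + 3 + 1 + 1 + 3 + 1 = 10.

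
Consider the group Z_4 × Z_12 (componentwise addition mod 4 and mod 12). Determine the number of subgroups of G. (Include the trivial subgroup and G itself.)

|G| = 48, so by Lagrange every subgroup order divides 48. Divisors: 1, 2, 3, 4, 6, 8, 12, 16, 24, 48.
Subgroups by order — order 1: 1; order 2: 3; order 3: 1; order 4: 7; order 6: 3; order 8: 3; order 12: 7; order 16: 1; order 24: 3; order 48: 1.
Total: 1 + 3 + 1 + 7 + 3 + 3 + 7 + 1 + 3 + 1 = 30.

30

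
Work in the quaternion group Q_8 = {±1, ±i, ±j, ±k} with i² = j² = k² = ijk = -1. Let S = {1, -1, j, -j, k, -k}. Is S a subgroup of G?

No

|S| = 6 does not divide |G| = 8, so by Lagrange S is not a subgroup.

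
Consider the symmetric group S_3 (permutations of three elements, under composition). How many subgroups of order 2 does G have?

3

|G| = 6 and 2 | 6, so subgroups of order 2 are possible by Lagrange.
The subgroups of order 2 are: {e, (1 2)}; {e, (1 3)}; {e, (2 3)}.
So G has 3 subgroups of order 2.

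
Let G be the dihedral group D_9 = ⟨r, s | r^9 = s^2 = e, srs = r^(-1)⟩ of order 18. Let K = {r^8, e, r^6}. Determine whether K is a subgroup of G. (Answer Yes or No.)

r^6 ∈ K but its inverse r^3 ∉ K, so K is not a subgroup.

No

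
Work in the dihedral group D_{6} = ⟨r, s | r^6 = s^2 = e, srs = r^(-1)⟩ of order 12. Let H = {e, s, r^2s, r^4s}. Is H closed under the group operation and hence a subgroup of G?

No

Closure fails: s · r^4s = r^2 ∉ H. So H is not a subgroup.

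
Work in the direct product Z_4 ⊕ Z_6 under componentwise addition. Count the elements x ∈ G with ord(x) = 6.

6

An element (a,b) has order lcm(ord(a), ord(b)); count pairs with lcm equal to 6.
Enumerating gives 6 such elements.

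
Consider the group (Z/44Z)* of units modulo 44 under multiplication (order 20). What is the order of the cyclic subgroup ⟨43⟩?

Compute successive powers of 43 mod 44: 43, 1; 43^2 ≡ 1 (mod 44).
So |⟨43⟩| = 2.

2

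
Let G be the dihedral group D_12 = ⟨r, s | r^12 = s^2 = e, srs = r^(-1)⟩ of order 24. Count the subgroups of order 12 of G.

3

|G| = 24 and 12 | 24, so subgroups of order 12 are possible by Lagrange.
The subgroups of order 12 are: {e, r, r^2, r^3, r^4, r^5, r^6, r^7, r^8, r^9, r^10, r^11}; {e, r^2, r^4, r^6, r^8, r^10, s, r^2s, r^4s, r^6s, r^8s, r^10s}; {e, r^2, r^4, r^6, r^8, r^10, rs, r^3s, r^5s, r^7s, r^9s, r^11s}.
So G has 3 subgroups of order 12.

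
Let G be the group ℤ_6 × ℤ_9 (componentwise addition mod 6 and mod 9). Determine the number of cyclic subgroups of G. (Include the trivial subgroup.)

16

A cyclic subgroup of order d is generated by each of its φ(d) elements of order d, so the cyclic subgroups of order d number (#elements of order d)/φ(d).
Cyclic subgroups by order — order 1: 1; order 2: 1; order 3: 4; order 6: 4; order 9: 3; order 18: 3.
Total: 16.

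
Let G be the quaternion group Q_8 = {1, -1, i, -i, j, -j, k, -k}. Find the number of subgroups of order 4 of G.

3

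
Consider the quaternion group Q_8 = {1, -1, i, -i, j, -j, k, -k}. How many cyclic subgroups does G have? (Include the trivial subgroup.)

Each element a generates a cyclic subgroup ⟨a⟩; distinct elements may generate the same one (a cyclic group of order d has φ(d) generators).
Cyclic subgroups by order — order 1: 1; order 2: 1; order 4: 3.
Total: 5.

5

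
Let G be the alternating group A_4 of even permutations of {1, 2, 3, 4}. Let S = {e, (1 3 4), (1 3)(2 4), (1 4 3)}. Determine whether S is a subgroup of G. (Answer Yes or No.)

No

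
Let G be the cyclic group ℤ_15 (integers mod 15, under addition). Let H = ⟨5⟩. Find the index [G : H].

5

|⟨5⟩| = 3 and |G| = 15.
By Lagrange, [G : H] = |G|/|H| = 15/3 = 5.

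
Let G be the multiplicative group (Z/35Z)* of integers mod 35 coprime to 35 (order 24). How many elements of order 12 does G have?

8

The elements of order 12 are: 2, 3, 12, 17, 18, 23, 32, 33.
That's 8.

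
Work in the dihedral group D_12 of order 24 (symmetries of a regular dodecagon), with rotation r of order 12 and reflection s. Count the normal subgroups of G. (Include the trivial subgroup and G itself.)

9

G has 34 subgroups. Checking conjugation-invariance by order — order 1: 1/1 normal; order 2: 1/13 normal; order 3: 1/1 normal; order 4: 1/7 normal; order 6: 1/5 normal; order 8: 0/3 normal; order 12: 3/3 normal; order 24: 1/1 normal.
Total normal subgroups: 9.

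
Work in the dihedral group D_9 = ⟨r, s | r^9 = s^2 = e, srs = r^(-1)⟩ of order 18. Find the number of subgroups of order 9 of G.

1

|G| = 18 and 9 | 18, so subgroups of order 9 are possible by Lagrange.
The subgroups of order 9 are: {e, r, r^2, r^3, r^4, r^5, r^6, r^7, r^8}.
So G has 1 subgroup of order 9.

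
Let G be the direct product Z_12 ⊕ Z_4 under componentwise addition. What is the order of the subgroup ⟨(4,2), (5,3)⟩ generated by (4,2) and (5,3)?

24

|⟨(4,2)⟩| = 6 and |⟨(5,3)⟩| = 12, so |H| is a multiple of lcm(6, 12) = 12 and divides |G| = 48.
Closing under the operation: H = {(0,0), (0,2), (1,1), (1,3), (2,0), (2,2), (3,1), (3,3), (4,0), (4,2), (5,1), (5,3), (6,0), (6,2), (7,1), (7,3), (8,0), (8,2), (9,1), (9,3), (10,0), (10,2), (11,1), (11,3)}, so |H| = 24.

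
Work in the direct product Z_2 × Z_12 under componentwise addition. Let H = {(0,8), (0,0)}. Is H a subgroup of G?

(0,8) ∈ H but its inverse (0,4) ∉ H, so H is not a subgroup.

No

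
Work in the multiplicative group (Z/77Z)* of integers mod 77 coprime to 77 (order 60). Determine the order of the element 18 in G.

Compute successive powers of 18 mod 77: 18, 16, 57, 25, 65, 15, 39, 9, …; 18^30 ≡ 1 (mod 77).
So |⟨18⟩| = 30.

30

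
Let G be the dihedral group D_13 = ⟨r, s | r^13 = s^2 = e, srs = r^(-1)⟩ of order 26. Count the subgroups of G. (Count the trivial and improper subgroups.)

|G| = 26, so by Lagrange every subgroup order divides 26. Divisors: 1, 2, 13, 26.
Subgroups by order — order 1: 1; order 2: 13; order 13: 1; order 26: 1.
Total: 1 + 13 + 1 + 1 = 16.

16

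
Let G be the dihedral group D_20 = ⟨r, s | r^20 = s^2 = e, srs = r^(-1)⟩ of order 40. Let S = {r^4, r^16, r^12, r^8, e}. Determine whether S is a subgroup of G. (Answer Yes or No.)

Yes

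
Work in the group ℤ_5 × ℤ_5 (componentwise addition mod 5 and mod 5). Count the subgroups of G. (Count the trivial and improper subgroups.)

8

|G| = 25, so by Lagrange every subgroup order divides 25. Divisors: 1, 5, 25.
Subgroups by order — order 1: 1; order 5: 6; order 25: 1.
Total: 1 + 6 + 1 = 8.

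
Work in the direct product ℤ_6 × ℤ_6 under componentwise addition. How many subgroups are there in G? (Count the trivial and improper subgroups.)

|G| = 36, so by Lagrange every subgroup order divides 36. Divisors: 1, 2, 3, 4, 6, 9, 12, 18, 36.
Subgroups by order — order 1: 1; order 2: 3; order 3: 4; order 4: 1; order 6: 12; order 9: 1; order 12: 4; order 18: 3; order 36: 1.
Total: 1 + 3 + 4 + 1 + 12 + 1 + 4 + 3 + 1 = 30.

30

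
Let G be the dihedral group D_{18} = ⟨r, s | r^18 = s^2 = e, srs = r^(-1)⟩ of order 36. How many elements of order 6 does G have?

The elements of order 6 are: r^3, r^15.
That's 2.

2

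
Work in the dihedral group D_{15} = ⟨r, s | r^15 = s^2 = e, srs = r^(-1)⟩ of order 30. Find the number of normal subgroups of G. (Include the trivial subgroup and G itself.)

G has 28 subgroups. Checking conjugation-invariance by order — order 1: 1/1 normal; order 2: 0/15 normal; order 3: 1/1 normal; order 5: 1/1 normal; order 6: 0/5 normal; order 10: 0/3 normal; order 15: 1/1 normal; order 30: 1/1 normal.
Total normal subgroups: 5.

5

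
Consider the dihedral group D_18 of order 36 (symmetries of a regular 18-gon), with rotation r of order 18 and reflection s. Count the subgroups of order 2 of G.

|G| = 36 and 2 | 36, so subgroups of order 2 are possible by Lagrange.
The subgroups of order 2 are: {e, r^10s}; {e, r^11s}; {e, r^12s}; {e, r^13s}; … (19 in all).
So G has 19 subgroups of order 2.

19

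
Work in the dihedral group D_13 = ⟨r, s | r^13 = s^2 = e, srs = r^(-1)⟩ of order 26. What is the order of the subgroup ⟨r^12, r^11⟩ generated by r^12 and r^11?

13

|⟨r^12⟩| = 13 and |⟨r^11⟩| = 13, so |H| is a multiple of lcm(13, 13) = 13 and divides |G| = 26.
Closing under the operation: H = {e, r, r^2, r^3, r^4, r^5, r^6, r^7, r^8, r^9, r^10, r^11, r^12}, so |H| = 13.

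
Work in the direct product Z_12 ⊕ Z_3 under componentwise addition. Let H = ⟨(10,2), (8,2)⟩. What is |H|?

|⟨(10,2)⟩| = 6 and |⟨(8,2)⟩| = 3, so |H| is a multiple of lcm(6, 3) = 6 and divides |G| = 36.
Closing under the operation: H = {(0,0), (0,1), (0,2), (2,0), (2,1), (2,2), (4,0), (4,1), (4,2), (6,0), (6,1), (6,2), (8,0), (8,1), (8,2), (10,0), (10,1), (10,2)}, so |H| = 18.

18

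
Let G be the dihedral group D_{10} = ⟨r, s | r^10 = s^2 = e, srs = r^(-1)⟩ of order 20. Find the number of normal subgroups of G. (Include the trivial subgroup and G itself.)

7

G has 22 subgroups. Checking conjugation-invariance by order — order 1: 1/1 normal; order 2: 1/11 normal; order 4: 0/5 normal; order 5: 1/1 normal; order 10: 3/3 normal; order 20: 1/1 normal.
Total normal subgroups: 7.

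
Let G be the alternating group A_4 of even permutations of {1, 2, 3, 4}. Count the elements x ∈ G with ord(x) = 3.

The elements of order 3 are: (2 3 4), (2 4 3), (1 2 3), (1 2 4), (1 3 2), (1 3 4), (1 4 2), (1 4 3).
That's 8.

8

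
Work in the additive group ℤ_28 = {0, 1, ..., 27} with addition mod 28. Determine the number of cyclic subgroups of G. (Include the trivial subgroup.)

6

A cyclic subgroup of order d is generated by each of its φ(d) elements of order d, so the cyclic subgroups of order d number (#elements of order d)/φ(d).
Cyclic subgroups by order — order 1: 1; order 2: 1; order 4: 1; order 7: 1; order 14: 1; order 28: 1.
Total: 6.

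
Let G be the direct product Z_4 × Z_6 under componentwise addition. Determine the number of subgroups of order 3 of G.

|G| = 24 and 3 | 24, so subgroups of order 3 are possible by Lagrange.
The subgroups of order 3 are: {(0,0), (0,2), (0,4)}.
So G has 1 subgroup of order 3.

1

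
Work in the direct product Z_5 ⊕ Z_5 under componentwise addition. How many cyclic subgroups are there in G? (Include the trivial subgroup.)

7

Group the elements of G by the cyclic subgroup they generate; each cyclic subgroup of order d accounts for φ(d) elements.
Cyclic subgroups by order — order 1: 1; order 5: 6.
Total: 7.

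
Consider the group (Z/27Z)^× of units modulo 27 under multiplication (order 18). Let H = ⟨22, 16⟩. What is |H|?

|⟨22⟩| = 9 and |⟨16⟩| = 9, so |H| is a multiple of lcm(9, 9) = 9 and divides |G| = 18.
Closing under the operation: H = {1, 4, 7, 10, 13, 16, 19, 22, 25}, so |H| = 9.

9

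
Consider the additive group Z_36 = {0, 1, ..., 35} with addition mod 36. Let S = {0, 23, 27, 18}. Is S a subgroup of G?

No

23 ∈ S but its inverse 13 ∉ S, so S is not a subgroup.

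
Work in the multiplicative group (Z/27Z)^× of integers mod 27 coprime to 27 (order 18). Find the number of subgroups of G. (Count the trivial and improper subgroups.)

6

|G| = 18, so by Lagrange every subgroup order divides 18. Divisors: 1, 2, 3, 6, 9, 18.
Subgroups by order — order 1: 1; order 2: 1; order 3: 1; order 6: 1; order 9: 1; order 18: 1.
Total: 1 + 1 + 1 + 1 + 1 + 1 = 6.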